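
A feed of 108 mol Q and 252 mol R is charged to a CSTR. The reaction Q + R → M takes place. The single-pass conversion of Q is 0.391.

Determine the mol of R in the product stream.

Q reacted = 0.391 × 108 = 42.23 mol; ν_Q = −1, so ξ = 42.23/1 = 42.23 mol.
Outlet amounts (n = n₀ + ν ξ):
  Q: 108 − 1(42.23) = 65.77
  R: 252 − 1(42.23) = 209.8
  M: 0 + 1(42.23) = 42.23

210 mol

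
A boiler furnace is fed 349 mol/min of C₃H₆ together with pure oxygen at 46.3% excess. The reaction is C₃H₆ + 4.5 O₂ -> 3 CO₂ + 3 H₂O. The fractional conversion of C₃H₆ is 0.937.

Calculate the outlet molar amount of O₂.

Stoichiometric O₂ = 4.5 × 349 = 1570 mol/min; O₂ fed = 1570 × 1.463 = 2298 mol/min.
Fuel reacted = 0.937 × 349 → ξ = 327 mol/min.
Outlet (n = n₀ + ν ξ):
  C₃H₆: 349 − 1(327) = 21.99
  O₂: 2298 − 4.5(327) = 826.1
  CO₂: 0 + 3(327) = 981
  H₂O: 0 + 3(327) = 981

826 mol/min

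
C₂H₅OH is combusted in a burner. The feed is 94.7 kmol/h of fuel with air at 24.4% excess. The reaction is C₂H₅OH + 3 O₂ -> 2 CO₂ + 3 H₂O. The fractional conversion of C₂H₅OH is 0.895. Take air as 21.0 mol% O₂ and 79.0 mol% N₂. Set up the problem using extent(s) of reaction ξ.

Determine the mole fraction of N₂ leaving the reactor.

0.714

Stoichiometric O₂ = 3 × 94.7 = 284.1 kmol/h; O₂ fed = 284.1 × 1.244 = 353.4 kmol/h.
N₂ fed = 353.4 × 79/21 = 1330 kmol/h.
Fuel reacted = 0.895 × 94.7 → ξ = 84.76 kmol/h.
Outlet (n = n₀ + ν ξ):
  C₂H₅OH: 94.7 − 1(84.76) = 9.944
  O₂: 353.4 − 3(84.76) = 99.15
  N₂: 1330 (inert)
  CO₂: 0 + 2(84.76) = 169.5
  H₂O: 0 + 3(84.76) = 254.3
Total out = 1862 kmol/h; y_N₂ = 1330 / 1862 = 0.7139.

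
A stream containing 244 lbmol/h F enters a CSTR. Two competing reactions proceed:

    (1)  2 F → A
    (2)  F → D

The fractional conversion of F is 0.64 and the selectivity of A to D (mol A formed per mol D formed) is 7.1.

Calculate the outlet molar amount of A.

Conversion of F: F consumed = 0.64 × 244 = 156.2 lbmol/h = 2ξ₁ + 1ξ₂.
Selectivity: 1ξ₁ / (1ξ₂) = 7.1 → ξ₁ = 7.1 ξ₂.
Substitute: (2·7.1 + 1) ξ₂ = 156.2 → ξ₂ = 10.27 lbmol/h, ξ₁ = 72.94 lbmol/h.
Outlet amounts (n = n₀ + Σ ν·ξ):
  F: 244 − 2(72.94) − 1(10.27) = 87.84
  A: 0 + 1(72.94) = 72.94
  D: 0 + 1(10.27) = 10.27

72.9 lbmol/h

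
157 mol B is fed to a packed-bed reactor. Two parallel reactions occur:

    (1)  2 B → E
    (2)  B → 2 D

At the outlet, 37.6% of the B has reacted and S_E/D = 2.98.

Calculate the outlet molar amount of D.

9.14 mol

Conversion of B: B consumed = 0.376 × 157 = 59.03 mol = 2ξ₁ + 1ξ₂.
Selectivity: 1ξ₁ / (2ξ₂) = 2.98 → ξ₁ = 5.96 ξ₂.
Substitute: (2·5.96 + 1) ξ₂ = 59.03 → ξ₂ = 4.569 mol, ξ₁ = 27.23 mol.
Outlet amounts (n = n₀ + Σ ν·ξ):
  B: 157 − 2(27.23) − 1(4.569) = 97.97
  E: 0 + 1(27.23) = 27.23
  D: 0 + 2(4.569) = 9.138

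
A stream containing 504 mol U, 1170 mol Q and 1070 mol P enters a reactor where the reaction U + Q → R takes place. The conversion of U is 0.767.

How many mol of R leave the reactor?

U reacted = 0.767 × 504 = 386.6 mol; ν_U = −1, so ξ = 386.6/1 = 386.6 mol.
Outlet amounts (n = n₀ + ν ξ):
  U: 504 − 1(386.6) = 117.4
  Q: 1170 − 1(386.6) = 783.4
  R: 0 + 1(386.6) = 386.6
  P: 1070 (inert)

387 mol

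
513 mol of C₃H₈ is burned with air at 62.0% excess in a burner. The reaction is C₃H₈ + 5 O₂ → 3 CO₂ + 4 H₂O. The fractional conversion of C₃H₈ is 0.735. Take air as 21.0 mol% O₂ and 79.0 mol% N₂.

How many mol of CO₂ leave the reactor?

1130 mol

Stoichiometric O₂ = 5 × 513 = 2565 mol; O₂ fed = 2565 × 1.620 = 4155 mol.
N₂ fed = 4155 × 79/21 = 15630 mol.
Fuel reacted = 0.735 × 513 → ξ = 377.1 mol.
Outlet (n = n₀ + ν ξ):
  C₃H₈: 513 − 1(377.1) = 135.9
  O₂: 4155 − 5(377.1) = 2270
  N₂: 15630 (inert)
  CO₂: 0 + 3(377.1) = 1131
  H₂O: 0 + 4(377.1) = 1508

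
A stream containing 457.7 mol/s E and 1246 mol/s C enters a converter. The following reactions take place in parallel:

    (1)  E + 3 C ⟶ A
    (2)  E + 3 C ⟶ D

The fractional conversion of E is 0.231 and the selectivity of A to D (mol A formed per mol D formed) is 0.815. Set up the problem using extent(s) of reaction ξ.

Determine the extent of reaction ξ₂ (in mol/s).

ξ₂ = 58.3 mol/s

Conversion of E: E consumed = 0.231 × 457.7 = 105.7 mol/s = 1ξ₁ + 1ξ₂.
Selectivity: 1ξ₁ / (1ξ₂) = 0.815 → ξ₁ = 0.815 ξ₂.
Substitute: (1·0.815 + 1) ξ₂ = 105.7 → ξ₂ = 58.25 mol/s, ξ₁ = 47.48 mol/s.
Outlet amounts (n = n₀ + Σ ν·ξ):
  E: 457.7 − 1(47.48) − 1(58.25) = 352
  C: 1246 − 3(47.48) − 3(58.25) = 928.8
  A: 0 + 1(47.48) = 47.48
  D: 0 + 1(58.25) = 58.25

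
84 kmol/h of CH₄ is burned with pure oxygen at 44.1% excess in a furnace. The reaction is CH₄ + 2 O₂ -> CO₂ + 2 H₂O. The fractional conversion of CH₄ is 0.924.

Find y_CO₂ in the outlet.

Stoichiometric O₂ = 2 × 84 = 168 kmol/h; O₂ fed = 168 × 1.441 = 242.1 kmol/h.
Fuel reacted = 0.924 × 84 → ξ = 77.62 kmol/h.
Outlet (n = n₀ + ν ξ):
  CH₄: 84 − 1(77.62) = 6.384
  O₂: 242.1 − 2(77.62) = 86.86
  CO₂: 0 + 1(77.62) = 77.62
  H₂O: 0 + 2(77.62) = 155.2
Total out = 326.1 kmol/h; y_CO₂ = 77.62 / 326.1 = 0.238.

0.238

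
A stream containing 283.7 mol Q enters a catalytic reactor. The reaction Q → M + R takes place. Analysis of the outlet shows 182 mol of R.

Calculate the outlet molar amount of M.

For R: n = n₀ + 1ξ → 182 = 0 + 1ξ, giving ξ = 182 mol.
Outlet amounts (n = n₀ + ν ξ):
  Q: 283.7 − 1(182) = 101.7
  M: 0 + 1(182) = 182
  R: 0 + 1(182) = 182

182 mol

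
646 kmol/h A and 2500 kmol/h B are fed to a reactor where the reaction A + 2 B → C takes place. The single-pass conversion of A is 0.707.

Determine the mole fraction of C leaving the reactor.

A reacted = 0.707 × 646 = 456.7 kmol/h; ν_A = −1, so ξ = 456.7/1 = 456.7 kmol/h.
Outlet amounts (n = n₀ + ν ξ):
  A: 646 − 1(456.7) = 189.3
  B: 2500 − 2(456.7) = 1587
  C: 0 + 1(456.7) = 456.7
Total out = 2233 kmol/h; y_C = 456.7 / 2233 = 0.2046.

0.205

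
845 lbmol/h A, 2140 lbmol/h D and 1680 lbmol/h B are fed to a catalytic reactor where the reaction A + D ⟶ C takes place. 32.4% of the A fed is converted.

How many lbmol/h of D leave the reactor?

A reacted = 0.324 × 845 = 273.8 lbmol/h; ν_A = −1, so ξ = 273.8/1 = 273.8 lbmol/h.
Outlet amounts (n = n₀ + ν ξ):
  A: 845 − 1(273.8) = 571.2
  D: 2140 − 1(273.8) = 1866
  C: 0 + 1(273.8) = 273.8
  B: 1680 (inert)

1870 lbmol/h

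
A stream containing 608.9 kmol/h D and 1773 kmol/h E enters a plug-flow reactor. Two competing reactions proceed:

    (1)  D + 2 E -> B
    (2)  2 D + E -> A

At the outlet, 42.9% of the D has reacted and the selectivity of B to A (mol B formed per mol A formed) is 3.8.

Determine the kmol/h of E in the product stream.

Conversion of D: D consumed = 0.429 × 608.9 = 261.2 kmol/h = 1ξ₁ + 2ξ₂.
Selectivity: 1ξ₁ / (1ξ₂) = 3.8 → ξ₁ = 3.8 ξ₂.
Substitute: (1·3.8 + 2) ξ₂ = 261.2 → ξ₂ = 45.04 kmol/h, ξ₁ = 171.1 kmol/h.
Outlet amounts (n = n₀ + Σ ν·ξ):
  D: 608.9 − 1(171.1) − 2(45.04) = 347.7
  E: 1773 − 2(171.1) − 1(45.04) = 1386
  B: 0 + 1(171.1) = 171.1
  A: 0 + 1(45.04) = 45.04

1390 kmol/h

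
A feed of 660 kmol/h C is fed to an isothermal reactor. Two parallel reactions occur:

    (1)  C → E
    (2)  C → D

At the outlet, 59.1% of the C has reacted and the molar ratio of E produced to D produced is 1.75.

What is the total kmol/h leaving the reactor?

Conversion of C: C consumed = 0.591 × 660 = 390.1 kmol/h = 1ξ₁ + 1ξ₂.
Selectivity: 1ξ₁ / (1ξ₂) = 1.75 → ξ₁ = 1.75 ξ₂.
Substitute: (1·1.75 + 1) ξ₂ = 390.1 → ξ₂ = 141.8 kmol/h, ξ₁ = 248.2 kmol/h.
Outlet amounts (n = n₀ + Σ ν·ξ):
  C: 660 − 1(248.2) − 1(141.8) = 269.9
  E: 0 + 1(248.2) = 248.2
  D: 0 + 1(141.8) = 141.8
Total out = 269.9 + 248.2 + 141.8 = 660 kmol/h.

660 kmol/h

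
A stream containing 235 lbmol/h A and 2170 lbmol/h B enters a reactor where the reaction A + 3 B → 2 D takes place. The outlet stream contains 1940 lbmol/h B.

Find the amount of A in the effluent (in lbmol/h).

For B: n = n₀ − 3ξ → 1940 = 2170 − 3ξ, giving ξ = 76.67 lbmol/h.
Outlet amounts (n = n₀ + ν ξ):
  A: 235 − 1(76.67) = 158.3
  B: 2170 − 3(76.67) = 1940
  D: 0 + 2(76.67) = 153.3

158 lbmol/h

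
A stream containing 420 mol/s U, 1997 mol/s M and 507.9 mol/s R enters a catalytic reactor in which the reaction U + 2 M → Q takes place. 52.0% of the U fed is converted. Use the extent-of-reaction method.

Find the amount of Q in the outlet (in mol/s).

U reacted = 0.52 × 420 = 218.4 mol/s; ν_U = −1, so ξ = 218.4/1 = 218.4 mol/s.
Outlet amounts (n = n₀ + ν ξ):
  U: 420 − 1(218.4) = 201.6
  M: 1997 − 2(218.4) = 1560
  Q: 0 + 1(218.4) = 218.4
  R: 507.9 (inert)

218 mol/s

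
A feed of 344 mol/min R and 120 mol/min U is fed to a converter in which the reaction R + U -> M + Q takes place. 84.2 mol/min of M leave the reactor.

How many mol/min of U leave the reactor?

35.8 mol/min

For M: n = n₀ + 1ξ → 84.2 = 0 + 1ξ, giving ξ = 84.2 mol/min.
Outlet amounts (n = n₀ + ν ξ):
  R: 344 − 1(84.2) = 259.8
  U: 120 − 1(84.2) = 35.8
  M: 0 + 1(84.2) = 84.2
  Q: 0 + 1(84.2) = 84.2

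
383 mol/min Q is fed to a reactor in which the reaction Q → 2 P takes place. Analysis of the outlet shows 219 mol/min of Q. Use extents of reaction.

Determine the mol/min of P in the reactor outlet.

328 mol/min

For Q: n = n₀ − 1ξ → 219 = 383 − 1ξ, giving ξ = 164 mol/min.
Outlet amounts (n = n₀ + ν ξ):
  Q: 383 − 1(164) = 219
  P: 0 + 2(164) = 328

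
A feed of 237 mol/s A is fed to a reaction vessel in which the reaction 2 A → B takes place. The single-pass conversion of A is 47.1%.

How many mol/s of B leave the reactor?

A reacted = 0.471 × 237 = 111.6 mol/s; ν_A = −2, so ξ = 111.6/2 = 55.81 mol/s.
Outlet amounts (n = n₀ + ν ξ):
  A: 237 − 2(55.81) = 125.4
  B: 0 + 1(55.81) = 55.81

55.8 mol/s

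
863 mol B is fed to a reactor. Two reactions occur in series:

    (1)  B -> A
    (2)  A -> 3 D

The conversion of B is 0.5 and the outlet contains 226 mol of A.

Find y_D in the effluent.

0.484

Conversion of B: B consumed = 1ξ₁ = 0.5 × 863 → ξ₁ = 431.5 mol.
A balance: n_A = 0 + 1ξ₁ − 1ξ₂ = 226 → ξ₂ = (1·431.5 − 226)/1 = 205.5 mol.
Outlet amounts (n = n₀ + Σ ν·ξ):
  B: 863 − 1(431.5) = 431.5
  A: 0 + 1(431.5) − 1(205.5) = 226
  D: 0 + 3(205.5) = 616.5
Total out = 1274 mol; y_D = 616.5 / 1274 = 0.4839.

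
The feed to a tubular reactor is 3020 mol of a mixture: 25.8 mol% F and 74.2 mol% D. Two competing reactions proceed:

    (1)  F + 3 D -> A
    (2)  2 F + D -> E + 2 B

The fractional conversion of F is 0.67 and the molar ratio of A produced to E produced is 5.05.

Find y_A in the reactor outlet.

0.197

Conversion of F: F consumed = 0.67 × 779.2 = 522 mol = 1ξ₁ + 2ξ₂.
Selectivity: 1ξ₁ / (1ξ₂) = 5.05 → ξ₁ = 5.05 ξ₂.
Substitute: (1·5.05 + 2) ξ₂ = 522 → ξ₂ = 74.05 mol, ξ₁ = 373.9 mol.
Outlet amounts (n = n₀ + Σ ν·ξ):
  F: 779.2 − 1(373.9) − 2(74.05) = 257.1
  D: 2241 − 3(373.9) − 1(74.05) = 1045
  A: 0 + 1(373.9) = 373.9
  E: 0 + 1(74.05) = 74.05
  B: 0 + 2(74.05) = 148.1
Total out = 1898 mol; y_A = 373.9 / 1898 = 0.197.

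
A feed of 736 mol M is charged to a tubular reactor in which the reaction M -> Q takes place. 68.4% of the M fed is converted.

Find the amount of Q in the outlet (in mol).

M reacted = 0.684 × 736 = 503.4 mol; ν_M = −1, so ξ = 503.4/1 = 503.4 mol.
Outlet amounts (n = n₀ + ν ξ):
  M: 736 − 1(503.4) = 232.6
  Q: 0 + 1(503.4) = 503.4

503 mol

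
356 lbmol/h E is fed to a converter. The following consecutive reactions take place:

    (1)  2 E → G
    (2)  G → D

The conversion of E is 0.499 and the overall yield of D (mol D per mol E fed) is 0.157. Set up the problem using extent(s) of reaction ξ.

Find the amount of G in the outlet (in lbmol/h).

32.9 lbmol/h

Conversion of E: E consumed = 2ξ₁ = 0.499 × 356 → ξ₁ = 88.82 lbmol/h.
Yield of D: 1ξ₂ / 356 = 0.157 → ξ₂ = 55.89 lbmol/h.
Outlet amounts (n = n₀ + Σ ν·ξ):
  E: 356 − 2(88.82) = 178.4
  G: 0 + 1(88.82) − 1(55.89) = 32.93
  D: 0 + 1(55.89) = 55.89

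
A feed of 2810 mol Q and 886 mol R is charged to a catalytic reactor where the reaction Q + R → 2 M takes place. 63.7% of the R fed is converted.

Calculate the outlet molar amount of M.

1130 mol

R reacted = 0.637 × 886 = 564.4 mol; ν_R = −1, so ξ = 564.4/1 = 564.4 mol.
Outlet amounts (n = n₀ + ν ξ):
  Q: 2810 − 1(564.4) = 2246
  R: 886 − 1(564.4) = 321.6
  M: 0 + 2(564.4) = 1129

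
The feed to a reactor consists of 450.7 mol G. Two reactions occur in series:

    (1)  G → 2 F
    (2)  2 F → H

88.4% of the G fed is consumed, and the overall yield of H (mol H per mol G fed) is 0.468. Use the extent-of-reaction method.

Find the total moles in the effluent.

Conversion of G: G consumed = 1ξ₁ = 0.884 × 450.7 → ξ₁ = 398.4 mol.
Yield of H: 1ξ₂ / 450.7 = 0.468 → ξ₂ = 210.9 mol.
Outlet amounts (n = n₀ + Σ ν·ξ):
  G: 450.7 − 1(398.4) = 52.28
  F: 0 + 2(398.4) − 2(210.9) = 375
  H: 0 + 1(210.9) = 210.9
Total out = 52.28 + 375 + 210.9 = 638.2 mol.

638 mol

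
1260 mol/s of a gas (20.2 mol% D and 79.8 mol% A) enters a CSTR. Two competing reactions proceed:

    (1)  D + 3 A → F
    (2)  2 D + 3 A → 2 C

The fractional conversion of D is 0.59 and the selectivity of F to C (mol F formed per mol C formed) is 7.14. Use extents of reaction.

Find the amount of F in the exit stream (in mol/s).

132 mol/s

Conversion of D: D consumed = 0.59 × 254.5 = 150.2 mol/s = 1ξ₁ + 2ξ₂.
Selectivity: 1ξ₁ / (2ξ₂) = 7.14 → ξ₁ = 14.28 ξ₂.
Substitute: (1·14.28 + 2) ξ₂ = 150.2 → ξ₂ = 9.224 mol/s, ξ₁ = 131.7 mol/s.
Outlet amounts (n = n₀ + Σ ν·ξ):
  D: 254.5 − 1(131.7) − 2(9.224) = 104.4
  A: 1005 − 3(131.7) − 3(9.224) = 582.7
  F: 0 + 1(131.7) = 131.7
  C: 0 + 2(9.224) = 18.45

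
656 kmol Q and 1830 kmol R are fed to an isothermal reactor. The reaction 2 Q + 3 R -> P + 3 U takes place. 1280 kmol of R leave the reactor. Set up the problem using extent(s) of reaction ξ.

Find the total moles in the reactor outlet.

2300 kmol

For R: n = n₀ − 3ξ → 1280 = 1830 − 3ξ, giving ξ = 183.3 kmol.
Outlet amounts (n = n₀ + ν ξ):
  Q: 656 − 2(183.3) = 289.3
  R: 1830 − 3(183.3) = 1280
  P: 0 + 1(183.3) = 183.3
  U: 0 + 3(183.3) = 550
Total out = 289.3 + 1280 + 183.3 + 550 = 2303 kmol.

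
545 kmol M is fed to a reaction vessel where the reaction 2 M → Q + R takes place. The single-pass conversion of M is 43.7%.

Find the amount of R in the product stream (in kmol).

M reacted = 0.437 × 545 = 238.2 kmol; ν_M = −2, so ξ = 238.2/2 = 119.1 kmol.
Outlet amounts (n = n₀ + ν ξ):
  M: 545 − 2(119.1) = 306.8
  Q: 0 + 1(119.1) = 119.1
  R: 0 + 1(119.1) = 119.1

119 kmol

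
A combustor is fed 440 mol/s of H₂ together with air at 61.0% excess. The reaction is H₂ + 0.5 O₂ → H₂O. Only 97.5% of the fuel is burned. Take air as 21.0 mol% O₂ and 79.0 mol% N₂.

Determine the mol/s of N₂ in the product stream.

Stoichiometric O₂ = 0.5 × 440 = 220 mol/s; O₂ fed = 220 × 1.610 = 354.2 mol/s.
N₂ fed = 354.2 × 79/21 = 1332 mol/s.
Fuel reacted = 0.975 × 440 → ξ = 429 mol/s.
Outlet (n = n₀ + ν ξ):
  H₂: 440 − 1(429) = 11
  O₂: 354.2 − 0.5(429) = 139.7
  N₂: 1332 (inert)
  H₂O: 0 + 1(429) = 429

1330 mol/s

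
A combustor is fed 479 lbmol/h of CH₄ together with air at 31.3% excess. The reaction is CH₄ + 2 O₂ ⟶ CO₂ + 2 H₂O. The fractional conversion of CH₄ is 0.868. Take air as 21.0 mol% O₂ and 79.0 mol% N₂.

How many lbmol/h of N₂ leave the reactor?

Stoichiometric O₂ = 2 × 479 = 958 lbmol/h; O₂ fed = 958 × 1.313 = 1258 lbmol/h.
N₂ fed = 1258 × 79/21 = 4732 lbmol/h.
Fuel reacted = 0.868 × 479 → ξ = 415.8 lbmol/h.
Outlet (n = n₀ + ν ξ):
  CH₄: 479 − 1(415.8) = 63.23
  O₂: 1258 − 2(415.8) = 426.3
  N₂: 4732 (inert)
  CO₂: 0 + 1(415.8) = 415.8
  H₂O: 0 + 2(415.8) = 831.5

4730 lbmol/h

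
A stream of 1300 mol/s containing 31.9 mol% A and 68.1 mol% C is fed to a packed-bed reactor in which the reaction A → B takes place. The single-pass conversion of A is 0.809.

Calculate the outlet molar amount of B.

A reacted = 0.809 × 414.7 = 335.5 mol/s; ν_A = −1, so ξ = 335.5/1 = 335.5 mol/s.
Outlet amounts (n = n₀ + ν ξ):
  A: 414.7 − 1(335.5) = 79.21
  B: 0 + 1(335.5) = 335.5
  C: 885.3 (inert)

335 mol/s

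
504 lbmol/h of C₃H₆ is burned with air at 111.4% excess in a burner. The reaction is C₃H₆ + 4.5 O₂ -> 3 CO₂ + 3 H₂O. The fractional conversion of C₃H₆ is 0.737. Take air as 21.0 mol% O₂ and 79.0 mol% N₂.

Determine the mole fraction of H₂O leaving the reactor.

0.0474

Stoichiometric O₂ = 4.5 × 504 = 2268 lbmol/h; O₂ fed = 2268 × 2.114 = 4795 lbmol/h.
N₂ fed = 4795 × 79/21 = 18040 lbmol/h.
Fuel reacted = 0.737 × 504 → ξ = 371.4 lbmol/h.
Outlet (n = n₀ + ν ξ):
  C₃H₆: 504 − 1(371.4) = 132.6
  O₂: 4795 − 4.5(371.4) = 3123
  N₂: 18040 (inert)
  CO₂: 0 + 3(371.4) = 1114
  H₂O: 0 + 3(371.4) = 1114
Total out = 23520 lbmol/h; y_H₂O = 1114 / 23520 = 0.04738.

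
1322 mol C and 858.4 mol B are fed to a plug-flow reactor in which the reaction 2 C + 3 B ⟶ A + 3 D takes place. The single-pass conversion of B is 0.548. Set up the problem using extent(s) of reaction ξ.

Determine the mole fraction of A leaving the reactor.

0.0775

B reacted = 0.548 × 858.4 = 470.4 mol; ν_B = −3, so ξ = 470.4/3 = 156.8 mol.
Outlet amounts (n = n₀ + ν ξ):
  C: 1322 − 2(156.8) = 1008
  B: 858.4 − 3(156.8) = 388
  A: 0 + 1(156.8) = 156.8
  D: 0 + 3(156.8) = 470.4
Total out = 2024 mol; y_A = 156.8 / 2024 = 0.07749.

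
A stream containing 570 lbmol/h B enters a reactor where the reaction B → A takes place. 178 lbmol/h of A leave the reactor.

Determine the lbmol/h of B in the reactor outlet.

For A: n = n₀ + 1ξ → 178 = 0 + 1ξ, giving ξ = 178 lbmol/h.
Outlet amounts (n = n₀ + ν ξ):
  B: 570 − 1(178) = 392
  A: 0 + 1(178) = 178

392 lbmol/h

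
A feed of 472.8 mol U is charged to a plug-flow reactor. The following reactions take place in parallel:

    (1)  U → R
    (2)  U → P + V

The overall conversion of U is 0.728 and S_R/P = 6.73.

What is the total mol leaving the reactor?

Conversion of U: U consumed = 0.728 × 472.8 = 344.2 mol = 1ξ₁ + 1ξ₂.
Selectivity: 1ξ₁ / (1ξ₂) = 6.73 → ξ₁ = 6.73 ξ₂.
Substitute: (1·6.73 + 1) ξ₂ = 344.2 → ξ₂ = 44.53 mol, ξ₁ = 299.7 mol.
Outlet amounts (n = n₀ + Σ ν·ξ):
  U: 472.8 − 1(299.7) − 1(44.53) = 128.6
  R: 0 + 1(299.7) = 299.7
  P: 0 + 1(44.53) = 44.53
  V: 0 + 1(44.53) = 44.53
Total out = 128.6 + 299.7 + 44.53 + 44.53 = 517.3 mol.

517 mol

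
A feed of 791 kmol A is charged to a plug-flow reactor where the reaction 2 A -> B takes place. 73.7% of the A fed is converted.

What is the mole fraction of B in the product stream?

0.584

A reacted = 0.737 × 791 = 583 kmol; ν_A = −2, so ξ = 583/2 = 291.5 kmol.
Outlet amounts (n = n₀ + ν ξ):
  A: 791 − 2(291.5) = 208
  B: 0 + 1(291.5) = 291.5
Total out = 499.5 kmol; y_B = 291.5 / 499.5 = 0.5835.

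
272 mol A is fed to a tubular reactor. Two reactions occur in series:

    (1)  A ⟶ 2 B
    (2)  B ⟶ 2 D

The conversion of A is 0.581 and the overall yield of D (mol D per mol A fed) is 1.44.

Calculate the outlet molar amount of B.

Conversion of A: A consumed = 1ξ₁ = 0.581 × 272 → ξ₁ = 158 mol.
Yield of D: 2ξ₂ / 272 = 1.44 → ξ₂ = 195.8 mol.
Outlet amounts (n = n₀ + Σ ν·ξ):
  A: 272 − 1(158) = 114
  B: 0 + 2(158) − 1(195.8) = 120.2
  D: 0 + 2(195.8) = 391.7

120 mol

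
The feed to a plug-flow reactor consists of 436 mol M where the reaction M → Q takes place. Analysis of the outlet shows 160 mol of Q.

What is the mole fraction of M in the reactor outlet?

0.633

For Q: n = n₀ + 1ξ → 160 = 0 + 1ξ, giving ξ = 160 mol.
Outlet amounts (n = n₀ + ν ξ):
  M: 436 − 1(160) = 276
  Q: 0 + 1(160) = 160
Total out = 436 mol; y_M = 276 / 436 = 0.633.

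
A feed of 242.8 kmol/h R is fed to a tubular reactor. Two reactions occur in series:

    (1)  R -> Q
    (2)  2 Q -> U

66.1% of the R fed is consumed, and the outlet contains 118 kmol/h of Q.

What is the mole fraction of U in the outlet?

0.0959

Conversion of R: R consumed = 1ξ₁ = 0.661 × 242.8 → ξ₁ = 160.5 kmol/h.
Q balance: n_Q = 0 + 1ξ₁ − 2ξ₂ = 118 → ξ₂ = (1·160.5 − 118)/2 = 21.25 kmol/h.
Outlet amounts (n = n₀ + Σ ν·ξ):
  R: 242.8 − 1(160.5) = 82.31
  Q: 0 + 1(160.5) − 2(21.25) = 118
  U: 0 + 1(21.25) = 21.25
Total out = 221.6 kmol/h; y_U = 21.25 / 221.6 = 0.09589.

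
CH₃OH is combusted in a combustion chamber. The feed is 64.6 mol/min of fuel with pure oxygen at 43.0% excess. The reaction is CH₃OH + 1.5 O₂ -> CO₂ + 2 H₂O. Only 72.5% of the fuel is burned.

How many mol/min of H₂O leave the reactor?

Stoichiometric O₂ = 1.5 × 64.6 = 96.9 mol/min; O₂ fed = 96.9 × 1.430 = 138.6 mol/min.
Fuel reacted = 0.725 × 64.6 → ξ = 46.83 mol/min.
Outlet (n = n₀ + ν ξ):
  CH₃OH: 64.6 − 1(46.83) = 17.77
  O₂: 138.6 − 1.5(46.83) = 68.31
  CO₂: 0 + 1(46.83) = 46.83
  H₂O: 0 + 2(46.83) = 93.67

93.7 mol/min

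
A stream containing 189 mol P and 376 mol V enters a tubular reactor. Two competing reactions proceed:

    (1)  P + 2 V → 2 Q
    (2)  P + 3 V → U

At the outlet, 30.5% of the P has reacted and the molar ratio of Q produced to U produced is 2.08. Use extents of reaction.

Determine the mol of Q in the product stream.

58.8 mol

Conversion of P: P consumed = 0.305 × 189 = 57.64 mol = 1ξ₁ + 1ξ₂.
Selectivity: 2ξ₁ / (1ξ₂) = 2.08 → ξ₁ = 1.04 ξ₂.
Substitute: (1·1.04 + 1) ξ₂ = 57.64 → ξ₂ = 28.26 mol, ξ₁ = 29.39 mol.
Outlet amounts (n = n₀ + Σ ν·ξ):
  P: 189 − 1(29.39) − 1(28.26) = 131.4
  V: 376 − 2(29.39) − 3(28.26) = 232.5
  Q: 0 + 2(29.39) = 58.78
  U: 0 + 1(28.26) = 28.26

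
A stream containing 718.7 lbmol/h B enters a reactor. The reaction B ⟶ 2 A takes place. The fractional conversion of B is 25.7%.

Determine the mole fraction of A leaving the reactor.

B reacted = 0.257 × 718.7 = 184.7 lbmol/h; ν_B = −1, so ξ = 184.7/1 = 184.7 lbmol/h.
Outlet amounts (n = n₀ + ν ξ):
  B: 718.7 − 1(184.7) = 534
  A: 0 + 2(184.7) = 369.4
Total out = 903.4 lbmol/h; y_A = 369.4 / 903.4 = 0.4089.

0.409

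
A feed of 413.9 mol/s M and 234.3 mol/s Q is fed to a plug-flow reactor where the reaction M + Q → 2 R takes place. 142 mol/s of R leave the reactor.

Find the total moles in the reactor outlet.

For R: n = n₀ + 2ξ → 142 = 0 + 2ξ, giving ξ = 71 mol/s.
Outlet amounts (n = n₀ + ν ξ):
  M: 413.9 − 1(71) = 342.9
  Q: 234.3 − 1(71) = 163.3
  R: 0 + 2(71) = 142
Total out = 342.9 + 163.3 + 142 = 648.2 mol/s.

648 mol/s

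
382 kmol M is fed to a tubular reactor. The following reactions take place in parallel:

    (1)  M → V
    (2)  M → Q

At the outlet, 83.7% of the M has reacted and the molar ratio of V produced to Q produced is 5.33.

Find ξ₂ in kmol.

Conversion of M: M consumed = 0.837 × 382 = 319.7 kmol = 1ξ₁ + 1ξ₂.
Selectivity: 1ξ₁ / (1ξ₂) = 5.33 → ξ₁ = 5.33 ξ₂.
Substitute: (1·5.33 + 1) ξ₂ = 319.7 → ξ₂ = 50.51 kmol, ξ₁ = 269.2 kmol.
Outlet amounts (n = n₀ + Σ ν·ξ):
  M: 382 − 1(269.2) − 1(50.51) = 62.27
  V: 0 + 1(269.2) = 269.2
  Q: 0 + 1(50.51) = 50.51

ξ₂ = 50.5 kmol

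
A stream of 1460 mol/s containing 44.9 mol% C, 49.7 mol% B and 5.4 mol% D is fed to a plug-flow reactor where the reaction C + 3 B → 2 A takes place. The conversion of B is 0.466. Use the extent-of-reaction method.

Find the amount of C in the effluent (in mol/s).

543 mol/s

B reacted = 0.466 × 725.6 = 338.1 mol/s; ν_B = −3, so ξ = 338.1/3 = 112.7 mol/s.
Outlet amounts (n = n₀ + ν ξ):
  C: 655.5 − 1(112.7) = 542.8
  B: 725.6 − 3(112.7) = 387.5
  A: 0 + 2(112.7) = 225.4
  D: 78.84 (inert)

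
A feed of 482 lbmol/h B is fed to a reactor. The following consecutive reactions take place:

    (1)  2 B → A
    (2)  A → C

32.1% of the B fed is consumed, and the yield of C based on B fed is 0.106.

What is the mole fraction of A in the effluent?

Conversion of B: B consumed = 2ξ₁ = 0.321 × 482 → ξ₁ = 77.36 lbmol/h.
Yield of C: 1ξ₂ / 482 = 0.106 → ξ₂ = 51.09 lbmol/h.
Outlet amounts (n = n₀ + Σ ν·ξ):
  B: 482 − 2(77.36) = 327.3
  A: 0 + 1(77.36) − 1(51.09) = 26.27
  C: 0 + 1(51.09) = 51.09
Total out = 404.6 lbmol/h; y_A = 26.27 / 404.6 = 0.06492.

0.0649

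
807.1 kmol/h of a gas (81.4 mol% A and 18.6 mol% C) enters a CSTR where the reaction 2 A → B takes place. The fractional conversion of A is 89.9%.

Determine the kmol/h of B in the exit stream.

A reacted = 0.899 × 657 = 590.6 kmol/h; ν_A = −2, so ξ = 590.6/2 = 295.3 kmol/h.
Outlet amounts (n = n₀ + ν ξ):
  A: 657 − 2(295.3) = 66.35
  B: 0 + 1(295.3) = 295.3
  C: 150.1 (inert)

295 kmol/h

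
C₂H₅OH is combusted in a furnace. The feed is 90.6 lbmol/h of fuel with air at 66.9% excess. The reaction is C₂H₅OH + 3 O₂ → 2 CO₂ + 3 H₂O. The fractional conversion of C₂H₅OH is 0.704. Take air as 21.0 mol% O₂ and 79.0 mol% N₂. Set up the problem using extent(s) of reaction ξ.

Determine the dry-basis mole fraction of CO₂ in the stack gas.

Stoichiometric O₂ = 3 × 90.6 = 271.8 lbmol/h; O₂ fed = 271.8 × 1.669 = 453.6 lbmol/h.
N₂ fed = 453.6 × 79/21 = 1707 lbmol/h.
Fuel reacted = 0.704 × 90.6 → ξ = 63.78 lbmol/h.
Outlet (n = n₀ + ν ξ):
  C₂H₅OH: 90.6 − 1(63.78) = 26.82
  O₂: 453.6 − 3(63.78) = 262.3
  N₂: 1707 (inert)
  CO₂: 0 + 2(63.78) = 127.6
  H₂O: 0 + 3(63.78) = 191.3
Dry total = 2123 lbmol/h; y_CO₂ (dry) = 127.6 / 2123 = 0.06008.

0.0601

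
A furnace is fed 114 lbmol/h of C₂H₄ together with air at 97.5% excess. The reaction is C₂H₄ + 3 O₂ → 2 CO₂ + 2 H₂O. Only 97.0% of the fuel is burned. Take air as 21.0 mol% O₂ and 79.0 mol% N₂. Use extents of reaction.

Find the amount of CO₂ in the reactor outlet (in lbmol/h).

221 lbmol/h

Stoichiometric O₂ = 3 × 114 = 342 lbmol/h; O₂ fed = 342 × 1.975 = 675.5 lbmol/h.
N₂ fed = 675.5 × 79/21 = 2541 lbmol/h.
Fuel reacted = 0.97 × 114 → ξ = 110.6 lbmol/h.
Outlet (n = n₀ + ν ξ):
  C₂H₄: 114 − 1(110.6) = 3.42
  O₂: 675.5 − 3(110.6) = 343.7
  N₂: 2541 (inert)
  CO₂: 0 + 2(110.6) = 221.2
  H₂O: 0 + 2(110.6) = 221.2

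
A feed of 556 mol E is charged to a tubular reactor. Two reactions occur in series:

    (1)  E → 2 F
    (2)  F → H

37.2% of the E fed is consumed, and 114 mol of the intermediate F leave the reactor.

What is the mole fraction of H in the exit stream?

Conversion of E: E consumed = 1ξ₁ = 0.372 × 556 → ξ₁ = 206.8 mol.
F balance: n_F = 0 + 2ξ₁ − 1ξ₂ = 114 → ξ₂ = (2·206.8 − 114)/1 = 299.7 mol.
Outlet amounts (n = n₀ + Σ ν·ξ):
  E: 556 − 1(206.8) = 349.2
  F: 0 + 2(206.8) − 1(299.7) = 114
  H: 0 + 1(299.7) = 299.7
Total out = 762.8 mol; y_H = 299.7 / 762.8 = 0.3928.

0.393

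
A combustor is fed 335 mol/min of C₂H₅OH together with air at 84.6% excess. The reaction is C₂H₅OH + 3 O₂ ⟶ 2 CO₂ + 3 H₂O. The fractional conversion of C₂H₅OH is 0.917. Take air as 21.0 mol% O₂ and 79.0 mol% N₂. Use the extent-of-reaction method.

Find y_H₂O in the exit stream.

Stoichiometric O₂ = 3 × 335 = 1005 mol/min; O₂ fed = 1005 × 1.846 = 1855 mol/min.
N₂ fed = 1855 × 79/21 = 6979 mol/min.
Fuel reacted = 0.917 × 335 → ξ = 307.2 mol/min.
Outlet (n = n₀ + ν ξ):
  C₂H₅OH: 335 − 1(307.2) = 27.81
  O₂: 1855 − 3(307.2) = 933.6
  N₂: 6979 (inert)
  CO₂: 0 + 2(307.2) = 614.4
  H₂O: 0 + 3(307.2) = 921.6
Total out = 9477 mol/min; y_H₂O = 921.6 / 9477 = 0.09725.

0.0972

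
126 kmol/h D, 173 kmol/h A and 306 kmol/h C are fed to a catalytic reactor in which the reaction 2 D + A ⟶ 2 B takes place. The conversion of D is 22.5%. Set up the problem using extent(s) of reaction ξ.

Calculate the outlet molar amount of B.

D reacted = 0.225 × 126 = 28.35 kmol/h; ν_D = −2, so ξ = 28.35/2 = 14.18 kmol/h.
Outlet amounts (n = n₀ + ν ξ):
  D: 126 − 2(14.18) = 97.65
  A: 173 − 1(14.18) = 158.8
  B: 0 + 2(14.18) = 28.35
  C: 306 (inert)

28.4 kmol/h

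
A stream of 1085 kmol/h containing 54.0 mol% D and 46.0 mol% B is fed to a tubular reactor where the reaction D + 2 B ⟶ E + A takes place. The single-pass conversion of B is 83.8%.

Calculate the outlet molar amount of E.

B reacted = 0.838 × 499.1 = 418.2 kmol/h; ν_B = −2, so ξ = 418.2/2 = 209.1 kmol/h.
Outlet amounts (n = n₀ + ν ξ):
  D: 585.9 − 1(209.1) = 376.8
  B: 499.1 − 2(209.1) = 80.85
  E: 0 + 1(209.1) = 209.1
  A: 0 + 1(209.1) = 209.1

209 kmol/h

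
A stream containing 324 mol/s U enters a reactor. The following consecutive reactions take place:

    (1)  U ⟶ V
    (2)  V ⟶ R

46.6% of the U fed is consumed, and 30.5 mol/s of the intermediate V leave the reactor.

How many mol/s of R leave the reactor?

120 mol/s

Conversion of U: U consumed = 1ξ₁ = 0.466 × 324 → ξ₁ = 151 mol/s.
V balance: n_V = 0 + 1ξ₁ − 1ξ₂ = 30.5 → ξ₂ = (1·151 − 30.5)/1 = 120.5 mol/s.
Outlet amounts (n = n₀ + Σ ν·ξ):
  U: 324 − 1(151) = 173
  V: 0 + 1(151) − 1(120.5) = 30.5
  R: 0 + 1(120.5) = 120.5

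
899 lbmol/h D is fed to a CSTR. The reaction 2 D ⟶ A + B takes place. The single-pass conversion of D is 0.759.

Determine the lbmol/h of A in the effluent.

D reacted = 0.759 × 899 = 682.3 lbmol/h; ν_D = −2, so ξ = 682.3/2 = 341.2 lbmol/h.
Outlet amounts (n = n₀ + ν ξ):
  D: 899 − 2(341.2) = 216.7
  A: 0 + 1(341.2) = 341.2
  B: 0 + 1(341.2) = 341.2

341 lbmol/h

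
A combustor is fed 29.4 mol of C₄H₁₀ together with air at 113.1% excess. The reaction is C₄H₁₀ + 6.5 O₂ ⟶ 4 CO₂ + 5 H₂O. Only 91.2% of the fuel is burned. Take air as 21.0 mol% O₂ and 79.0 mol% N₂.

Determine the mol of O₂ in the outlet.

Stoichiometric O₂ = 6.5 × 29.4 = 191.1 mol; O₂ fed = 191.1 × 2.131 = 407.2 mol.
N₂ fed = 407.2 × 79/21 = 1532 mol.
Fuel reacted = 0.912 × 29.4 → ξ = 26.81 mol.
Outlet (n = n₀ + ν ξ):
  C₄H₁₀: 29.4 − 1(26.81) = 2.587
  O₂: 407.2 − 6.5(26.81) = 233
  N₂: 1532 (inert)
  CO₂: 0 + 4(26.81) = 107.3
  H₂O: 0 + 5(26.81) = 134.1

233 mol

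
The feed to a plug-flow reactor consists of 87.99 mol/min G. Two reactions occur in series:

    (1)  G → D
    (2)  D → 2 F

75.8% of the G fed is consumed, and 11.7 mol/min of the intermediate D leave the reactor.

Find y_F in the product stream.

0.769

Conversion of G: G consumed = 1ξ₁ = 0.758 × 87.99 → ξ₁ = 66.7 mol/min.
D balance: n_D = 0 + 1ξ₁ − 1ξ₂ = 11.7 → ξ₂ = (1·66.7 − 11.7)/1 = 55 mol/min.
Outlet amounts (n = n₀ + Σ ν·ξ):
  G: 87.99 − 1(66.7) = 21.29
  D: 0 + 1(66.7) − 1(55) = 11.7
  F: 0 + 2(55) = 110
Total out = 143 mol/min; y_F = 110 / 143 = 0.7693.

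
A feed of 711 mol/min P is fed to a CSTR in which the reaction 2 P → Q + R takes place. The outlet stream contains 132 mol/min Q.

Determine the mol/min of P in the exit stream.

For Q: n = n₀ + 1ξ → 132 = 0 + 1ξ, giving ξ = 132 mol/min.
Outlet amounts (n = n₀ + ν ξ):
  P: 711 − 2(132) = 447
  Q: 0 + 1(132) = 132
  R: 0 + 1(132) = 132

447 mol/min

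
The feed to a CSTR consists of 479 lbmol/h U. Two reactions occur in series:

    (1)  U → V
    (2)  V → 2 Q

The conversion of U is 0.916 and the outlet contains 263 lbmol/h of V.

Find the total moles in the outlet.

655 lbmol/h

Conversion of U: U consumed = 1ξ₁ = 0.916 × 479 → ξ₁ = 438.8 lbmol/h.
V balance: n_V = 0 + 1ξ₁ − 1ξ₂ = 263 → ξ₂ = (1·438.8 − 263)/1 = 175.8 lbmol/h.
Outlet amounts (n = n₀ + Σ ν·ξ):
  U: 479 − 1(438.8) = 40.24
  V: 0 + 1(438.8) − 1(175.8) = 263
  Q: 0 + 2(175.8) = 351.5
Total out = 40.24 + 263 + 351.5 = 654.8 lbmol/h.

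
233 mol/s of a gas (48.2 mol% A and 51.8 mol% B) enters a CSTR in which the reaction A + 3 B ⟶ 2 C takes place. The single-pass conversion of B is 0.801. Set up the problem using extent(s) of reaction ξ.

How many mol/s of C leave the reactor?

64.5 mol/s

B reacted = 0.801 × 120.7 = 96.68 mol/s; ν_B = −3, so ξ = 96.68/3 = 32.23 mol/s.
Outlet amounts (n = n₀ + ν ξ):
  A: 112.3 − 1(32.23) = 80.08
  B: 120.7 − 3(32.23) = 24.02
  C: 0 + 2(32.23) = 64.45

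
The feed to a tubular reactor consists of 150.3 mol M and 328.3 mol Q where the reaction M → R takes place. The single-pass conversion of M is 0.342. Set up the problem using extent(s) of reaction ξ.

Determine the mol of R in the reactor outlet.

M reacted = 0.342 × 150.3 = 51.4 mol; ν_M = −1, so ξ = 51.4/1 = 51.4 mol.
Outlet amounts (n = n₀ + ν ξ):
  M: 150.3 − 1(51.4) = 98.9
  R: 0 + 1(51.4) = 51.4
  Q: 328.3 (inert)

51.4 mol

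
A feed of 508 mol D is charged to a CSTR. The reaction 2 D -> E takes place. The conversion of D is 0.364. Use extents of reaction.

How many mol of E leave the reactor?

D reacted = 0.364 × 508 = 184.9 mol; ν_D = −2, so ξ = 184.9/2 = 92.46 mol.
Outlet amounts (n = n₀ + ν ξ):
  D: 508 − 2(92.46) = 323.1
  E: 0 + 1(92.46) = 92.46

92.5 mol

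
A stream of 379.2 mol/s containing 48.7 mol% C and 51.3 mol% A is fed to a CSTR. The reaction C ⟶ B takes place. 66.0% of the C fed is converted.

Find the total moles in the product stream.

379 mol/s

C reacted = 0.66 × 184.7 = 121.9 mol/s; ν_C = −1, so ξ = 121.9/1 = 121.9 mol/s.
Outlet amounts (n = n₀ + ν ξ):
  C: 184.7 − 1(121.9) = 62.79
  B: 0 + 1(121.9) = 121.9
  A: 194.5 (inert)
Total out = 62.79 + 121.9 + 194.5 = 379.2 mol/s.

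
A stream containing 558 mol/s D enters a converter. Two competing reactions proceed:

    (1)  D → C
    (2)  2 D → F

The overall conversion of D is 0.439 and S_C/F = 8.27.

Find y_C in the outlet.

0.369

Conversion of D: D consumed = 0.439 × 558 = 245 mol/s = 1ξ₁ + 2ξ₂.
Selectivity: 1ξ₁ / (1ξ₂) = 8.27 → ξ₁ = 8.27 ξ₂.
Substitute: (1·8.27 + 2) ξ₂ = 245 → ξ₂ = 23.85 mol/s, ξ₁ = 197.3 mol/s.
Outlet amounts (n = n₀ + Σ ν·ξ):
  D: 558 − 1(197.3) − 2(23.85) = 313
  C: 0 + 1(197.3) = 197.3
  F: 0 + 1(23.85) = 23.85
Total out = 534.1 mol/s; y_C = 197.3 / 534.1 = 0.3693.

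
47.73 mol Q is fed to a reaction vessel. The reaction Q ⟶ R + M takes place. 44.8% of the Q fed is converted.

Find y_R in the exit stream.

0.309

Q reacted = 0.448 × 47.73 = 21.38 mol; ν_Q = −1, so ξ = 21.38/1 = 21.38 mol.
Outlet amounts (n = n₀ + ν ξ):
  Q: 47.73 − 1(21.38) = 26.35
  R: 0 + 1(21.38) = 21.38
  M: 0 + 1(21.38) = 21.38
Total out = 69.11 mol; y_R = 21.38 / 69.11 = 0.3094.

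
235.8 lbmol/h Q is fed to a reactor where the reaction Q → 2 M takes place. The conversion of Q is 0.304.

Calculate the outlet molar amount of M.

Q reacted = 0.304 × 235.8 = 71.68 lbmol/h; ν_Q = −1, so ξ = 71.68/1 = 71.68 lbmol/h.
Outlet amounts (n = n₀ + ν ξ):
  Q: 235.8 − 1(71.68) = 164.1
  M: 0 + 2(71.68) = 143.4

143 lbmol/h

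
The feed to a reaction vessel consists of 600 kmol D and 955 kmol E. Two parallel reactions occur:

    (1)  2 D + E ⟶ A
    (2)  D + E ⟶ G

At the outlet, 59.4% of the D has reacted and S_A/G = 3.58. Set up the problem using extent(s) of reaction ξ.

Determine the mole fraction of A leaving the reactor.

0.13

Conversion of D: D consumed = 0.594 × 600 = 356.4 kmol = 2ξ₁ + 1ξ₂.
Selectivity: 1ξ₁ / (1ξ₂) = 3.58 → ξ₁ = 3.58 ξ₂.
Substitute: (2·3.58 + 1) ξ₂ = 356.4 → ξ₂ = 43.68 kmol, ξ₁ = 156.4 kmol.
Outlet amounts (n = n₀ + Σ ν·ξ):
  D: 600 − 2(156.4) − 1(43.68) = 243.6
  E: 955 − 1(156.4) − 1(43.68) = 755
  A: 0 + 1(156.4) = 156.4
  G: 0 + 1(43.68) = 43.68
Total out = 1199 kmol; y_A = 156.4 / 1199 = 0.1305.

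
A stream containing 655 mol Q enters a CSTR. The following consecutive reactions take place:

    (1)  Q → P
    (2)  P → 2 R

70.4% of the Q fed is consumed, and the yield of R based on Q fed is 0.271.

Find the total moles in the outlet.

744 mol

Conversion of Q: Q consumed = 1ξ₁ = 0.704 × 655 → ξ₁ = 461.1 mol.
Yield of R: 2ξ₂ / 655 = 0.271 → ξ₂ = 88.75 mol.
Outlet amounts (n = n₀ + Σ ν·ξ):
  Q: 655 − 1(461.1) = 193.9
  P: 0 + 1(461.1) − 1(88.75) = 372.4
  R: 0 + 2(88.75) = 177.5
Total out = 193.9 + 372.4 + 177.5 = 743.8 mol.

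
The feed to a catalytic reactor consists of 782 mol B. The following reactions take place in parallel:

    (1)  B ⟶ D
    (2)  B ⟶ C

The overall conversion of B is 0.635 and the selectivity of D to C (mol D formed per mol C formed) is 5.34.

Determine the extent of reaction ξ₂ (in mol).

Conversion of B: B consumed = 0.635 × 782 = 496.6 mol = 1ξ₁ + 1ξ₂.
Selectivity: 1ξ₁ / (1ξ₂) = 5.34 → ξ₁ = 5.34 ξ₂.
Substitute: (1·5.34 + 1) ξ₂ = 496.6 → ξ₂ = 78.32 mol, ξ₁ = 418.2 mol.
Outlet amounts (n = n₀ + Σ ν·ξ):
  B: 782 − 1(418.2) − 1(78.32) = 285.4
  D: 0 + 1(418.2) = 418.2
  C: 0 + 1(78.32) = 78.32

ξ₂ = 78.3 mol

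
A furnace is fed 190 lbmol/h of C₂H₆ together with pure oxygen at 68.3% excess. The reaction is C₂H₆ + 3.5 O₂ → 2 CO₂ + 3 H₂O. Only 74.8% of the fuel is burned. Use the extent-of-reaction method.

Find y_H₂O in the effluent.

0.309

Stoichiometric O₂ = 3.5 × 190 = 665 lbmol/h; O₂ fed = 665 × 1.683 = 1119 lbmol/h.
Fuel reacted = 0.748 × 190 → ξ = 142.1 lbmol/h.
Outlet (n = n₀ + ν ξ):
  C₂H₆: 190 − 1(142.1) = 47.88
  O₂: 1119 − 3.5(142.1) = 621.8
  CO₂: 0 + 2(142.1) = 284.2
  H₂O: 0 + 3(142.1) = 426.4
Total out = 1380 lbmol/h; y_H₂O = 426.4 / 1380 = 0.3089.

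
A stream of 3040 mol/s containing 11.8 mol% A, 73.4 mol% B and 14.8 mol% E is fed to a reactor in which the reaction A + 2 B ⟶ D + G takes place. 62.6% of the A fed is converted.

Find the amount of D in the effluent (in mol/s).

A reacted = 0.626 × 358.7 = 224.6 mol/s; ν_A = −1, so ξ = 224.6/1 = 224.6 mol/s.
Outlet amounts (n = n₀ + ν ξ):
  A: 358.7 − 1(224.6) = 134.2
  B: 2231 − 2(224.6) = 1782
  D: 0 + 1(224.6) = 224.6
  G: 0 + 1(224.6) = 224.6
  E: 449.9 (inert)

225 mol/s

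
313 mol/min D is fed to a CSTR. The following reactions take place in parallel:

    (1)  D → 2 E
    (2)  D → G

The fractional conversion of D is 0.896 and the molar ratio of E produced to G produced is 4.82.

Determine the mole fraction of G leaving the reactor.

0.161

Conversion of D: D consumed = 0.896 × 313 = 280.4 mol/min = 1ξ₁ + 1ξ₂.
Selectivity: 2ξ₁ / (1ξ₂) = 4.82 → ξ₁ = 2.41 ξ₂.
Substitute: (1·2.41 + 1) ξ₂ = 280.4 → ξ₂ = 82.24 mol/min, ξ₁ = 198.2 mol/min.
Outlet amounts (n = n₀ + Σ ν·ξ):
  D: 313 − 1(198.2) − 1(82.24) = 32.55
  E: 0 + 2(198.2) = 396.4
  G: 0 + 1(82.24) = 82.24
Total out = 511.2 mol/min; y_G = 82.24 / 511.2 = 0.1609.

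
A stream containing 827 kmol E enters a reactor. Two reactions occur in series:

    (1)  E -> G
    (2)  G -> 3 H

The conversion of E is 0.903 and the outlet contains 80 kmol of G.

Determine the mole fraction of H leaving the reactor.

Conversion of E: E consumed = 1ξ₁ = 0.903 × 827 → ξ₁ = 746.8 kmol.
G balance: n_G = 0 + 1ξ₁ − 1ξ₂ = 80 → ξ₂ = (1·746.8 − 80)/1 = 666.8 kmol.
Outlet amounts (n = n₀ + Σ ν·ξ):
  E: 827 − 1(746.8) = 80.22
  G: 0 + 1(746.8) − 1(666.8) = 80
  H: 0 + 3(666.8) = 2000
Total out = 2161 kmol; y_H = 2000 / 2161 = 0.9258.

0.926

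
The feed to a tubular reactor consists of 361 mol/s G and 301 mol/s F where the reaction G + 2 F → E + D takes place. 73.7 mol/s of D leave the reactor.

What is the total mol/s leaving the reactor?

For D: n = n₀ + 1ξ → 73.7 = 0 + 1ξ, giving ξ = 73.7 mol/s.
Outlet amounts (n = n₀ + ν ξ):
  G: 361 − 1(73.7) = 287.3
  F: 301 − 2(73.7) = 153.6
  E: 0 + 1(73.7) = 73.7
  D: 0 + 1(73.7) = 73.7
Total out = 287.3 + 153.6 + 73.7 + 73.7 = 588.3 mol/s.

588 mol/s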